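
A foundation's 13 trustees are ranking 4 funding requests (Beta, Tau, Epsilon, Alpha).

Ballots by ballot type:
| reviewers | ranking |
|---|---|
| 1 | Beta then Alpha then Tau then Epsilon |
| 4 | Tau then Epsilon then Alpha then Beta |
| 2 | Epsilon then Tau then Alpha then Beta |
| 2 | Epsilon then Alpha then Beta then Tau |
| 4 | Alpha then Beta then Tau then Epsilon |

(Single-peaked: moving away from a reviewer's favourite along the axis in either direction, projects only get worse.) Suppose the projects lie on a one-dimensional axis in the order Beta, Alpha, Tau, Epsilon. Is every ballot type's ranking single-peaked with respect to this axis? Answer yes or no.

no

Axis positions: Beta=1, Alpha=2, Tau=3, Epsilon=4.
Ballot type 1 (peak Beta at position 1): ranking walks positions 1-2-3-4, expanding outward from the peak — single-peaked.
Ballot type 2 (peak Tau at position 3): ranking walks positions 3-4-2-1, expanding outward from the peak — single-peaked.
Ballot type 3 (peak Epsilon at position 4): ranking walks positions 4-3-2-1, expanding outward from the peak — single-peaked.
Ballot type 4: ranking walks positions 4-2-1-3; Alpha is ranked above Tau even though Tau lies between Alpha and the peak Epsilon on the axis — preferences dip and rise again. Not single-peaked.
Ballot type 5 (peak Alpha at position 2): ranking walks positions 2-1-3-4, expanding outward from the peak — single-peaked.
Ballot type 4 violates single-peakedness, so the profile is not single-peaked on this axis.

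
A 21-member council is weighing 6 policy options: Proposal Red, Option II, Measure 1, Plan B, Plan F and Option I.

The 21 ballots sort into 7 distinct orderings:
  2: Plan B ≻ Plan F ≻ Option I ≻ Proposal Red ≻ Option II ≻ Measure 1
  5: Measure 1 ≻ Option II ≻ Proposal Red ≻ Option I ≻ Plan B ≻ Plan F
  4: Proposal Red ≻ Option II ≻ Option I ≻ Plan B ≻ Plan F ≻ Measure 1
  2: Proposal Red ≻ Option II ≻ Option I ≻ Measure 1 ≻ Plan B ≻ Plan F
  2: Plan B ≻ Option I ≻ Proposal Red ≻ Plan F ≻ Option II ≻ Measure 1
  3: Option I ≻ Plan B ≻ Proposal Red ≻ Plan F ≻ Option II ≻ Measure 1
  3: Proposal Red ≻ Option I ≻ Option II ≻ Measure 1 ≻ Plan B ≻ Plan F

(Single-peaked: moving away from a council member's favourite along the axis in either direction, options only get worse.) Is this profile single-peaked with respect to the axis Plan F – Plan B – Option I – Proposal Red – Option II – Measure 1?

Axis positions: Plan F=1, Plan B=2, Option I=3, Proposal Red=4, Option II=5, Measure 1=6.
Bloc 1 (peak Plan B at position 2): ranking walks positions 2-1-3-4-5-6, expanding outward from the peak — single-peaked.
Bloc 2 (peak Measure 1 at position 6): ranking walks positions 6-5-4-3-2-1, expanding outward from the peak — single-peaked.
Bloc 3 (peak Proposal Red at position 4): ranking walks positions 4-5-3-2-1-6, expanding outward from the peak — single-peaked.
Bloc 4 (peak Proposal Red at position 4): ranking walks positions 4-5-3-6-2-1, expanding outward from the peak — single-peaked.
Bloc 5 (peak Plan B at position 2): ranking walks positions 2-3-4-1-5-6, expanding outward from the peak — single-peaked.
Bloc 6 (peak Option I at position 3): ranking walks positions 3-2-4-1-5-6, expanding outward from the peak — single-peaked.
Bloc 7 (peak Proposal Red at position 4): ranking walks positions 4-3-5-6-2-1, expanding outward from the peak — single-peaked.
Every ranking is single-peaked on this axis.

yes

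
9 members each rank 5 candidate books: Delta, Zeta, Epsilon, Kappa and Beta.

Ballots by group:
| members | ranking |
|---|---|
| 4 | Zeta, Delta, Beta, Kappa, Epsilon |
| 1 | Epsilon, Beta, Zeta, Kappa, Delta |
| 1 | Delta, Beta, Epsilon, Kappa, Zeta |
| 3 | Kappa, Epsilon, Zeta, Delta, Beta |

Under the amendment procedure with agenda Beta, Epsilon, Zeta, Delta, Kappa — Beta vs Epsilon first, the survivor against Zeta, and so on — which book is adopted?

Zeta

Round 1: Beta vs Epsilon — 5–4, Beta advances.
Round 2: Beta vs Zeta — 2–7, Zeta advances.
Round 3: Zeta vs Delta — 8–1, Zeta advances.
Round 4: Zeta vs Kappa — 5–4, Zeta advances.
Zeta survives the agenda.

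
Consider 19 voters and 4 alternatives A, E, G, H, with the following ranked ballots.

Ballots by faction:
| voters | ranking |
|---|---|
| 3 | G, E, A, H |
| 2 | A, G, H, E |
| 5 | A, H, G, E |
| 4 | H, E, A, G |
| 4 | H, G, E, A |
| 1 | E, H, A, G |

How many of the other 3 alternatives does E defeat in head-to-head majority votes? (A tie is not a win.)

E against each rival (19 voters):
E vs A: 12 to 7, E.
E vs G: E is ranked higher on 4+1 = 5 ballots, G on 14. G wins 14–5.
E vs H: E is ranked higher on 3+1 = 4 ballots, H on 15. H wins 15–4.
E beats A; loses to G, H — 1 pairwise win.

1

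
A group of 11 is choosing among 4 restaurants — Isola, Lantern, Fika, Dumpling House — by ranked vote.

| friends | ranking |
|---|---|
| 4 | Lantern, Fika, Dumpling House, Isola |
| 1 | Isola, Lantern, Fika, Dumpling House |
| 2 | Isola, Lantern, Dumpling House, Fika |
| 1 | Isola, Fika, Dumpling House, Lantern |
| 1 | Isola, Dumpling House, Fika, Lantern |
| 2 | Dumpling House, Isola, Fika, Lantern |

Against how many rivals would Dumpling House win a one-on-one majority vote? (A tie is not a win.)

Dumpling House against each rival (11 friends):
Dumpling House–Isola: Dumpling House 6–5.
Dumpling House–Lantern: Lantern 7–4.
Dumpling House vs Fika: Fika wins 6–5.
Dumpling House beats Isola; loses to Lantern, Fika — 1 pairwise win.

1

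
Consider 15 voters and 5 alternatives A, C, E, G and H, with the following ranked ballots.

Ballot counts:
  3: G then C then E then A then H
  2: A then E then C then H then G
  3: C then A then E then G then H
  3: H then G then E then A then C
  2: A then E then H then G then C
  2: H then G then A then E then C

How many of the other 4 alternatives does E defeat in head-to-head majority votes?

2

E against each rival (15 voters):
E vs A: A wins 9–6.
E vs C: E preferred on 2+3+2+2 = 9 ballots; E wins 9–6.
E vs G: 7 to 8, G.
E vs H: E wins 10–5.
E beats C, H; loses to A, G — 2 pairwise wins.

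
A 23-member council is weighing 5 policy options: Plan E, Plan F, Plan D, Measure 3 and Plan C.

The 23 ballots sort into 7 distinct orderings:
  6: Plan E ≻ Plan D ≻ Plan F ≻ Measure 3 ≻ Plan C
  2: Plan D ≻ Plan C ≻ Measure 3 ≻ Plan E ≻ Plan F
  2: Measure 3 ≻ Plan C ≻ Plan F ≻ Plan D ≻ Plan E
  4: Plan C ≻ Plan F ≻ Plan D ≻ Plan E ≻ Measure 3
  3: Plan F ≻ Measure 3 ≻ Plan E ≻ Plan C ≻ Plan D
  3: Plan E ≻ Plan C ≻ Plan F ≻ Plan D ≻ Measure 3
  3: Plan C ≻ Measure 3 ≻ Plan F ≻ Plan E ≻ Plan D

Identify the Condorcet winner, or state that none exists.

Check each pair by majority over 23 ballots:
Plan E vs Plan F: 6+2+3 = 11 for Plan E, 12 for Plan F — Plan F by 12–11.
Plan E vs Plan D: 6+3+3+3 = 15 for Plan E, 8 for Plan D — Plan E by 15–8.
Plan E vs Measure 3: 13 to 10, Plan E.
Plan E vs Plan C: Plan E preferred on 6+3+3 = 12 ballots; Plan E wins 12–11.
Plan F vs Plan D: 15 to 8, Plan F.
Plan F vs Measure 3: Plan F is ranked higher on 6+4+3+3 = 16 ballots, Measure 3 on 7. Plan F wins 16–7.
Plan F vs Plan C: Plan F preferred on 6+3 = 9 ballots; Plan C wins 14–9.
Plan D vs Measure 3: 15 to 8, Plan D.
Plan D vs Plan C: 6+2 = 8 for Plan D, 15 for Plan C — Plan C by 15–8.
Measure 3 vs Plan C: 6+2+3 = 11 for Measure 3, 12 for Plan C — Plan C by 12–11.
Each option drops at least one matchup (Plan E loses to Plan F; Plan F loses to Plan C; Plan D loses to Plan E; Measure 3 loses to Plan E; Plan C loses to Plan E); the cycle Plan E > Plan C > Plan F > Plan E rules out a Condorcet winner.

none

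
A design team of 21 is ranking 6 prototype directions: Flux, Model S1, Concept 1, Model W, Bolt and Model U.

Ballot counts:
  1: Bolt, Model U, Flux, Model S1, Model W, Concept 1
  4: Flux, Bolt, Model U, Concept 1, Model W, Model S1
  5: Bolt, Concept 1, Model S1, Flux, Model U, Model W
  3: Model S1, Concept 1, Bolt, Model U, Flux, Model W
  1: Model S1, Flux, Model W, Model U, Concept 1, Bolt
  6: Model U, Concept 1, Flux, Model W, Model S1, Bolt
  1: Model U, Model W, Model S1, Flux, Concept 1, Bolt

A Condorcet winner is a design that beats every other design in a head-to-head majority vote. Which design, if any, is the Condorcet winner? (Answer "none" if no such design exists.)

none

Head-to-head results (21 engineers):
Flux vs Model S1: 1+4+6 = 11 for Flux, 10 for Model S1 — Flux by 11–10.
Flux vs Concept 1: Flux is ranked higher on 1+4+1+1 = 7 ballots, Concept 1 on 14. Concept 1 wins 14–7.
Flux vs Model W: Flux is ranked higher on 1+4+5+3+1+6 = 20 ballots, Model W on 1. Flux wins 20–1.
Flux vs Bolt: Flux wins 12–9.
Flux–Model U: Model U 11–10.
Model S1 vs Concept 1: Model S1 is ranked higher on 1+3+1+1 = 6 ballots, Concept 1 on 15. Concept 1 wins 15–6.
Model S1–Model W: Model W 11–10.
Model S1 vs Bolt: Model S1 is ranked higher on 3+1+6+1 = 11 ballots, Bolt on 10. Model S1 wins 11–10.
Model S1 vs Model U: 9 to 12, Model U.
Concept 1–Model W: Concept 1 18–3.
Concept 1 vs Bolt: Concept 1, 11–10.
Concept 1 vs Model U: Model U wins 13–8.
Model W vs Bolt: Model W is ranked higher on 1+6+1 = 8 ballots, Bolt on 13. Bolt wins 13–8.
Model W vs Model U: Model W preferred on 1 ballot; Model U wins 20–1.
Bolt vs Model U: Bolt, 13–8.
No design is unbeaten: Flux loses to Concept 1; Model S1 loses to Flux; Concept 1 loses to Model U; Model W loses to Flux; Bolt loses to Flux; Model U loses to Bolt. In particular Flux beats Bolt beats Model U beats Flux is a majority cycle — no Condorcet winner exists.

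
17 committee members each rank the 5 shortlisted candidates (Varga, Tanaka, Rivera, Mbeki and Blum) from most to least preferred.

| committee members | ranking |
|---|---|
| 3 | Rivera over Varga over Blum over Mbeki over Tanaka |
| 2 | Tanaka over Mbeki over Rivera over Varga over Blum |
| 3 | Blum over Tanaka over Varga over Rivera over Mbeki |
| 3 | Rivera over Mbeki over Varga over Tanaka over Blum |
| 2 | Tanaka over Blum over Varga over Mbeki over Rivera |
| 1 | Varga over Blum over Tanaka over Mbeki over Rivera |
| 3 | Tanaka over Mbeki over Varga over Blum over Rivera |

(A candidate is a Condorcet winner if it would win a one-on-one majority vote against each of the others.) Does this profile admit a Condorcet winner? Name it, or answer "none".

Tanaka

Pairwise majorities:
Varga vs Tanaka: Tanaka, 10–7.
Varga–Rivera: Varga 9–8.
Varga vs Mbeki: Varga is ranked higher on 3+3+2+1 = 9 ballots, Mbeki on 8. Varga wins 9–8.
Varga vs Blum: Varga wins 12–5.
Tanaka vs Rivera: Tanaka is ranked higher on 2+3+2+1+3 = 11 ballots, Rivera on 6. Tanaka wins 11–6.
Tanaka vs Mbeki: 2+3+2+1+3 = 11 for Tanaka, 6 for Mbeki — Tanaka by 11–6.
Tanaka vs Blum: Tanaka preferred on 2+3+2+3 = 10 ballots; Tanaka wins 10–7.
Rivera vs Mbeki: 3+3+3 = 9 for Rivera, 8 for Mbeki — Rivera by 9–8.
Rivera–Blum: Blum 9–8.
Mbeki vs Blum: Blum, 9–8.
Tanaka defeats every rival head-to-head and is the Condorcet winner.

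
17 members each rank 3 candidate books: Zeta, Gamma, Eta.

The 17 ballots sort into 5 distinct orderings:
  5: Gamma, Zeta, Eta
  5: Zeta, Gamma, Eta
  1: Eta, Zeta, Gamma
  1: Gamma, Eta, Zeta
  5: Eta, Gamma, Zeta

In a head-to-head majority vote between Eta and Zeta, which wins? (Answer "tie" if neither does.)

Ballots ranking Eta above Zeta: 1 + 1 + 5 = 7.
Ballots ranking Zeta above Eta: 17 − 7 = 10.
Zeta wins the head-to-head 10–7.

Zeta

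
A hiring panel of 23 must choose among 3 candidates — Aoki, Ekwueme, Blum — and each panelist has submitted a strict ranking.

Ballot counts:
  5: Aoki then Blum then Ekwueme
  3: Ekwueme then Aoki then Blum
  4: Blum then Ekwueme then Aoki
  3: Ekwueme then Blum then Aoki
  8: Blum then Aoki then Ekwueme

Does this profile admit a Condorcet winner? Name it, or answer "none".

Blum

Pairwise majorities:
Aoki vs Ekwueme: Aoki is ranked higher on 5+8 = 13 ballots, Ekwueme on 10. Aoki wins 13–10.
Aoki vs Blum: Aoki preferred on 5+3 = 8 ballots; Blum wins 15–8.
Ekwueme vs Blum: 3+3 = 6 for Ekwueme, 17 for Blum — Blum by 17–6.
Blum beats each of Aoki, Ekwueme — Blum is the Condorcet winner.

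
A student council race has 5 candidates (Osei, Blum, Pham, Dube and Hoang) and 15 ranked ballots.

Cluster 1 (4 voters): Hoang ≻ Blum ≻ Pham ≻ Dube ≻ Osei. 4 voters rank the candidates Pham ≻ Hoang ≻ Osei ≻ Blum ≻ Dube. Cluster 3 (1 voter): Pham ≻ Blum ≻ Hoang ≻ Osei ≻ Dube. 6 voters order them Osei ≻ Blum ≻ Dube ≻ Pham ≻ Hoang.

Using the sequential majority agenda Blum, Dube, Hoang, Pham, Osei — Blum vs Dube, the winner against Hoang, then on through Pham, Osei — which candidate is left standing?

Pham

Round 1: Blum vs Dube — 15–0, Blum advances.
Round 2: Blum vs Hoang — 7–8, Hoang advances.
Round 3: Hoang vs Pham — 4–11, Pham advances.
Round 4: Pham vs Osei — 9–6, Pham advances.
The agenda winner is Pham.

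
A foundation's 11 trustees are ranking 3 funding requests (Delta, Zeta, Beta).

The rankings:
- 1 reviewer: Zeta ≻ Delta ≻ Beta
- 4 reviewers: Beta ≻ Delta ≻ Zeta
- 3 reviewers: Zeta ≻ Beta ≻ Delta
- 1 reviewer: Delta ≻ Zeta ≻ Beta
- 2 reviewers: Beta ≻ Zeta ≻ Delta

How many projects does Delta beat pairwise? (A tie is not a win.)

0

Delta against each rival (11 reviewers):
Delta vs Zeta: Delta is ranked higher on 4+1 = 5 ballots, Zeta on 6. Zeta wins 6–5.
Delta vs Beta: Beta wins 9–2.
Delta beats no one; loses to Zeta, Beta — 0 pairwise wins.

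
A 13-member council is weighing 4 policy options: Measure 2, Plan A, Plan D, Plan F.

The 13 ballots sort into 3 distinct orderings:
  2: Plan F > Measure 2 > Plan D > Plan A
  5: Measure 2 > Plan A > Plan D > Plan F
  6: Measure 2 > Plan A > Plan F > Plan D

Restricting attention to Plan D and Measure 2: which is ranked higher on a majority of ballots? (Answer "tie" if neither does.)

Measure 2

No ballot ranks Plan D above Measure 2: 0.
Ballots ranking Measure 2 above Plan D: 13 − 0 = 13.
Measure 2 wins the head-to-head 13–0.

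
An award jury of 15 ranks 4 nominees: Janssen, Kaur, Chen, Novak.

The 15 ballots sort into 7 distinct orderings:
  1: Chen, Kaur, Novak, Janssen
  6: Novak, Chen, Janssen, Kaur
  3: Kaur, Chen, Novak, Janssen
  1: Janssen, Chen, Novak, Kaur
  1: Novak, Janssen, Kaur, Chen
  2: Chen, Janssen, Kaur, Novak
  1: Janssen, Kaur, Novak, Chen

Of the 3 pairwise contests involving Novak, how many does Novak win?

Novak against each rival (15 jurors):
Novak vs Janssen: 1+6+3+1 = 11 for Novak, 4 for Janssen — Novak by 11–4.
Novak–Kaur: Novak 8–7.
Novak–Chen: Novak 8–7.
Novak beats Janssen, Kaur, Chen — 3 pairwise wins.

3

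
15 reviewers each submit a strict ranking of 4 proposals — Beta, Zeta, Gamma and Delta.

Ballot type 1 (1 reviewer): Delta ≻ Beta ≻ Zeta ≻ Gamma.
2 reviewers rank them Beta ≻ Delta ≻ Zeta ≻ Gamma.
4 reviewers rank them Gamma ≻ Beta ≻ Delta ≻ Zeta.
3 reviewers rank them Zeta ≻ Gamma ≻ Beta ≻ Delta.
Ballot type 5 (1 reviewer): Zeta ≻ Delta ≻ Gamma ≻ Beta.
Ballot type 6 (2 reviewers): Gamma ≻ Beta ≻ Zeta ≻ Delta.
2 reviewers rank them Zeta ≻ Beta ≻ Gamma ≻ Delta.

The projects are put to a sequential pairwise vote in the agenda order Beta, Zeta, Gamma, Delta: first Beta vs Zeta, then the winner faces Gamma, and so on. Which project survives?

Round 1: Beta vs Zeta — 9–6, Beta advances.
Round 2: Beta vs Gamma — 5–10, Gamma advances.
Round 3: Gamma vs Delta — 11–4, Gamma advances.
The agenda winner is Gamma.

Gamma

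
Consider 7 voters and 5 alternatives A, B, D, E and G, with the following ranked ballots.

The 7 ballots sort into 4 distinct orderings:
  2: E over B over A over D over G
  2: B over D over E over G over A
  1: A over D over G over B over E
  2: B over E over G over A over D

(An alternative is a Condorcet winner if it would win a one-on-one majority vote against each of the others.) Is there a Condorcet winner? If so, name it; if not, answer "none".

B

Pairwise majorities:
A–B: B 6–1.
A–D: A 5–2.
A vs E: E wins 6–1.
A vs G: G wins 4–3.
B vs D: B, 6–1.
B–E: B 5–2.
B–G: B 6–1.
D vs E: E wins 4–3.
D vs G: D wins 5–2.
E vs G: E wins 6–1.
B wins every pairwise contest, so B is the Condorcet winner.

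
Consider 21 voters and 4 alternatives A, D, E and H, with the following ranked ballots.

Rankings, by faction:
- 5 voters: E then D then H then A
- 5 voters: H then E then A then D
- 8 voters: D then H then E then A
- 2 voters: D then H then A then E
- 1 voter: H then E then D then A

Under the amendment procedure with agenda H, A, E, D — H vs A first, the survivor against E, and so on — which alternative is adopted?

Round 1: H vs A — 21–0, H advances.
Round 2: H vs E — 16–5, H advances.
Round 3: H vs D — 6–15, D advances.
The agenda winner is D.

D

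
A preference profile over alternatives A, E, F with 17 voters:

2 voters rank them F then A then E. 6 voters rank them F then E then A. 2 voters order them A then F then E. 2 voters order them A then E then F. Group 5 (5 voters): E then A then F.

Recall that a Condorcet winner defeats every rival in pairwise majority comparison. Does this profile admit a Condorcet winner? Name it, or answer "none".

Head-to-head results (17 voters):
A vs E: 2+2+2 = 6 for A, 11 for E — E by 11–6.
A vs F: 9 to 8, A.
E vs F: E is ranked higher on 2+5 = 7 ballots, F on 10. F wins 10–7.
Each alternative drops at least one matchup (A loses to E; E loses to F; F loses to A); the cycle A > F > E > A rules out a Condorcet winner.

none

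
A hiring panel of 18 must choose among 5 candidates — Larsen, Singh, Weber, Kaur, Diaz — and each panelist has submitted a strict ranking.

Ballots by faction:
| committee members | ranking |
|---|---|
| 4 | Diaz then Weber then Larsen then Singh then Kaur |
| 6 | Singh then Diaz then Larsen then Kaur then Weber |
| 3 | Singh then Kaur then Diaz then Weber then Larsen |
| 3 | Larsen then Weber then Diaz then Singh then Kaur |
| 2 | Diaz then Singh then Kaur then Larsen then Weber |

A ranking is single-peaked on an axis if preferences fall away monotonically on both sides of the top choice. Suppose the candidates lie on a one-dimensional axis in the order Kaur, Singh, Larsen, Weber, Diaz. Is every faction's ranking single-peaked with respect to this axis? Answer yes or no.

Axis positions: Kaur=1, Singh=2, Larsen=3, Weber=4, Diaz=5.
Faction 1 (peak Diaz at position 5): ranking walks positions 5-4-3-2-1, expanding outward from the peak — single-peaked.
Faction 2: ranking walks positions 2-5-3-1-4; Diaz is ranked above Larsen even though Larsen lies between Diaz and the peak Singh on the axis — preferences dip and rise again. Not single-peaked.
Faction 3: ranking walks positions 2-1-5-4-3; Diaz is ranked above Larsen even though Larsen lies between Diaz and the peak Singh on the axis — preferences dip and rise again. Not single-peaked.
Faction 4 (peak Larsen at position 3): ranking walks positions 3-4-5-2-1, expanding outward from the peak — single-peaked.
Faction 5: ranking walks positions 5-2-1-3-4; Singh is ranked above Weber even though Weber lies between Singh and the peak Diaz on the axis — preferences dip and rise again. Not single-peaked.
Faction 2 violates single-peakedness, so the profile is not single-peaked on this axis.

no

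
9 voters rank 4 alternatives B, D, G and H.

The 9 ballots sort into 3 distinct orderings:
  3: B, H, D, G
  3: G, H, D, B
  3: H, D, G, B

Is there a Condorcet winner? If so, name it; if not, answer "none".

Head-to-head results (9 voters):
B vs D: 3 to 6, D.
B vs G: B preferred on 3 ballots; G wins 6–3.
B vs H: B preferred on 3 ballots; H wins 6–3.
D vs G: 6 to 3, D.
D vs H: D preferred on 0 ballots; H wins 9–0.
G vs H: 3 for G, 6 for H — H by 6–3.
Only H has no losses; H is the Condorcet winner.

H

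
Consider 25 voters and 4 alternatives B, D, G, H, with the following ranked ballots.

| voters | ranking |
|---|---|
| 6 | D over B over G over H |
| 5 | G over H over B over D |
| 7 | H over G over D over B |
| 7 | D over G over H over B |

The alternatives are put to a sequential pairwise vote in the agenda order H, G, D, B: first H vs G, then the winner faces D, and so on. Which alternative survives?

Round 1: H vs G — 7–18, G advances.
Round 2: G vs D — 12–13, D advances.
Round 3: D vs B — 20–5, D advances.
The agenda winner is D.

D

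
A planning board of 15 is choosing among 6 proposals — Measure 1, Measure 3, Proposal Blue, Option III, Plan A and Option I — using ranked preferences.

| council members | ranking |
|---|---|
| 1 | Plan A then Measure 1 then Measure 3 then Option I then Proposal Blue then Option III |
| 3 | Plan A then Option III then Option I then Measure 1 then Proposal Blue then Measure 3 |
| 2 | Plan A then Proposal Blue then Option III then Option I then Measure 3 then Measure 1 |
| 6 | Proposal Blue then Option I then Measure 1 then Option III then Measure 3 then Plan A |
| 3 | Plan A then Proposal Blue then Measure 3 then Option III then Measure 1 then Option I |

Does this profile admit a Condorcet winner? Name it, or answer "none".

Plan A

Pairwise majorities:
Measure 1 vs Measure 3: Measure 1, 10–5.
Measure 1 vs Proposal Blue: Proposal Blue wins 11–4.
Measure 1–Option III: Option III 8–7.
Measure 1 vs Plan A: Plan A, 9–6.
Measure 1 vs Option I: Option I, 11–4.
Measure 3–Proposal Blue: Proposal Blue 14–1.
Measure 3 vs Option III: Option III wins 11–4.
Measure 3–Plan A: Plan A 9–6.
Measure 3 vs Option I: Option I wins 11–4.
Proposal Blue vs Option III: Proposal Blue, 12–3.
Proposal Blue vs Plan A: Plan A wins 9–6.
Proposal Blue vs Option I: Proposal Blue, 11–4.
Option III–Plan A: Plan A 9–6.
Option III vs Option I: Option III wins 8–7.
Plan A vs Option I: Plan A, 9–6.
Plan A beats each of Measure 1, Measure 3, Proposal Blue, Option III, Option I — Plan A is the Condorcet winner.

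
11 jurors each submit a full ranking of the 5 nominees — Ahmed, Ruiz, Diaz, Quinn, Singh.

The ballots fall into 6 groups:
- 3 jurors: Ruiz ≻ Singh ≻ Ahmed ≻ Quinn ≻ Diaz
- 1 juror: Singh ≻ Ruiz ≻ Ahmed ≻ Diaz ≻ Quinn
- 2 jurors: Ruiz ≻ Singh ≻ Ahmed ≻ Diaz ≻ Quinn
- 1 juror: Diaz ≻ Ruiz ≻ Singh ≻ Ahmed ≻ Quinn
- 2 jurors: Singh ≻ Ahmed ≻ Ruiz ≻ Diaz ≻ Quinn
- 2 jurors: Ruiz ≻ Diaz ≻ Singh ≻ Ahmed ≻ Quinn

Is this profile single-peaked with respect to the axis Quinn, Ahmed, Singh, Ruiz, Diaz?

Axis positions: Quinn=1, Ahmed=2, Singh=3, Ruiz=4, Diaz=5.
Group 1 (peak Ruiz at position 4): ranking walks positions 4-3-2-1-5, expanding outward from the peak — single-peaked.
Group 2 (peak Singh at position 3): ranking walks positions 3-4-2-5-1, expanding outward from the peak — single-peaked.
Group 3 (peak Ruiz at position 4): ranking walks positions 4-3-2-5-1, expanding outward from the peak — single-peaked.
Group 4 (peak Diaz at position 5): ranking walks positions 5-4-3-2-1, expanding outward from the peak — single-peaked.
Group 5 (peak Singh at position 3): ranking walks positions 3-2-4-5-1, expanding outward from the peak — single-peaked.
Group 6 (peak Ruiz at position 4): ranking walks positions 4-5-3-2-1, expanding outward from the peak — single-peaked.
Every ranking is single-peaked on this axis.

yes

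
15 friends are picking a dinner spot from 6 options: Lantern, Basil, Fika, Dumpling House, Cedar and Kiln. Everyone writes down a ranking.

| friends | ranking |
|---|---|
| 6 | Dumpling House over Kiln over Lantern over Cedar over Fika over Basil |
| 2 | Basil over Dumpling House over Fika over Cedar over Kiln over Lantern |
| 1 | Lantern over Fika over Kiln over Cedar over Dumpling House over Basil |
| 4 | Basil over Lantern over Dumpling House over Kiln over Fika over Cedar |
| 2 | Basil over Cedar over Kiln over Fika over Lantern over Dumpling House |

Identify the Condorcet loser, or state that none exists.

Head-to-head results (15 friends):
Lantern vs Basil: Basil, 8–7.
Lantern vs Fika: 11 to 4, Lantern.
Lantern–Dumpling House: Dumpling House 8–7.
Lantern vs Cedar: 11 to 4, Lantern.
Lantern vs Kiln: Lantern is ranked higher on 1+4 = 5 ballots, Kiln on 10. Kiln wins 10–5.
Basil vs Fika: Basil, 8–7.
Basil vs Dumpling House: Basil is ranked higher on 2+4+2 = 8 ballots, Dumpling House on 7. Basil wins 8–7.
Basil vs Cedar: Basil, 8–7.
Basil vs Kiln: Basil, 8–7.
Fika vs Dumpling House: 3 to 12, Dumpling House.
Fika vs Cedar: Fika preferred on 2+1+4 = 7 ballots; Cedar wins 8–7.
Fika vs Kiln: Kiln, 12–3.
Dumpling House vs Cedar: Dumpling House wins 12–3.
Dumpling House vs Kiln: 12 to 3, Dumpling House.
Cedar vs Kiln: Cedar preferred on 2+2 = 4 ballots; Kiln wins 11–4.
Only Fika has no wins; Fika is the Condorcet loser.

Fika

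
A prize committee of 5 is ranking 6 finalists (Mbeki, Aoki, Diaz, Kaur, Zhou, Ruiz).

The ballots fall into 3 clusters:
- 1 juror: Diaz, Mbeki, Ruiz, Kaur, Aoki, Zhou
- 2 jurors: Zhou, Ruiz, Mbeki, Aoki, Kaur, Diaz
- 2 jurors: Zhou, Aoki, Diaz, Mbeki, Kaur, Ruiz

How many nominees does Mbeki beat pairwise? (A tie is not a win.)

3

Mbeki against each rival (5 jurors):
Mbeki vs Aoki: Mbeki wins 3–2.
Mbeki vs Diaz: 2 to 3, Diaz.
Mbeki vs Kaur: Mbeki, 5–0.
Mbeki vs Zhou: Zhou wins 4–1.
Mbeki vs Ruiz: Mbeki, 3–2.
Mbeki beats Aoki, Kaur, Ruiz; loses to Diaz, Zhou — 3 pairwise wins.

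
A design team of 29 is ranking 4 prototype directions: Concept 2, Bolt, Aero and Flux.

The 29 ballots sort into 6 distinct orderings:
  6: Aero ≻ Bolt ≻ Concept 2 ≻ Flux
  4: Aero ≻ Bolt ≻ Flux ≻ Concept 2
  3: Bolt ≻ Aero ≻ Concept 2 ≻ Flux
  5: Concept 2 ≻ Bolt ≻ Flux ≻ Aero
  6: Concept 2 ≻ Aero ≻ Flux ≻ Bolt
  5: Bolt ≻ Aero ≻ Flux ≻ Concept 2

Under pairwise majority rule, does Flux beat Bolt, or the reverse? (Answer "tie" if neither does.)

Bolt

Ballots ranking Flux above Bolt: 6.
Ballots ranking Bolt above Flux: 29 − 6 = 23.
Bolt wins the head-to-head 23–6.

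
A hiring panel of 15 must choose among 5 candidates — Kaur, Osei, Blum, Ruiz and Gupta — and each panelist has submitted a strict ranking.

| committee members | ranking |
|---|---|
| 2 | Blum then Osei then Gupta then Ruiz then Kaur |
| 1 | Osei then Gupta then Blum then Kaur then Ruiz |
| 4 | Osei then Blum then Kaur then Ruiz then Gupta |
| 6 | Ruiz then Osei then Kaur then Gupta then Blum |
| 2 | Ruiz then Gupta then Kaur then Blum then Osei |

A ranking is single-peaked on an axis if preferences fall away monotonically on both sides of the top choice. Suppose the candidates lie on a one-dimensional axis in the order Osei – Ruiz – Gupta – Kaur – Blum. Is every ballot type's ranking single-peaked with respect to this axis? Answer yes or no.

Axis positions: Osei=1, Ruiz=2, Gupta=3, Kaur=4, Blum=5.
Ballot type 1: ranking walks positions 5-1-3-2-4; Osei is ranked above Kaur even though Kaur lies between Osei and the peak Blum on the axis — preferences dip and rise again. Not single-peaked.
Ballot type 2: ranking walks positions 1-3-5-4-2; Gupta is ranked above Ruiz even though Ruiz lies between Gupta and the peak Osei on the axis — preferences dip and rise again. Not single-peaked.
Ballot type 3: ranking walks positions 1-5-4-2-3; Blum is ranked above Ruiz even though Ruiz lies between Blum and the peak Osei on the axis — preferences dip and rise again. Not single-peaked.
Ballot type 4: ranking walks positions 2-1-4-3-5; Kaur is ranked above Gupta even though Gupta lies between Kaur and the peak Ruiz on the axis — preferences dip and rise again. Not single-peaked.
Ballot type 5 (peak Ruiz at position 2): ranking walks positions 2-3-4-5-1, expanding outward from the peak — single-peaked.
Ballot type 1 violates single-peakedness, so the profile is not single-peaked on this axis.

no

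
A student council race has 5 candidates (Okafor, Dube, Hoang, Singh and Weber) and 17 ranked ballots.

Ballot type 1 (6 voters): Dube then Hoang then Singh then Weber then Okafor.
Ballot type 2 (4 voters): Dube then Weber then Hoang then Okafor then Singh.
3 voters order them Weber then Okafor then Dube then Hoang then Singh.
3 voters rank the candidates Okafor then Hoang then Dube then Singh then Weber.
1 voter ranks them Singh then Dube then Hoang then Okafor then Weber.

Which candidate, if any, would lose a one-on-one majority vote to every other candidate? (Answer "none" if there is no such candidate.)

Pairwise majorities:
Okafor vs Dube: Okafor preferred on 3+3 = 6 ballots; Dube wins 11–6.
Okafor vs Hoang: Hoang wins 11–6.
Okafor vs Singh: Okafor, 10–7.
Okafor vs Weber: 3+1 = 4 for Okafor, 13 for Weber — Weber by 13–4.
Dube vs Hoang: Dube preferred on 6+4+3+1 = 14 ballots; Dube wins 14–3.
Dube–Singh: Dube 16–1.
Dube vs Weber: Dube, 14–3.
Hoang vs Singh: Hoang preferred on 6+4+3+3 = 16 ballots; Hoang wins 16–1.
Hoang vs Weber: Hoang preferred on 6+3+1 = 10 ballots; Hoang wins 10–7.
Singh vs Weber: Singh is ranked higher on 6+3+1 = 10 ballots, Weber on 7. Singh wins 10–7.
Each candidate has at least one pairwise win (Okafor beats Singh; Dube beats Okafor; Hoang beats Okafor; Singh beats Weber; Weber beats Okafor) — no Condorcet loser.

none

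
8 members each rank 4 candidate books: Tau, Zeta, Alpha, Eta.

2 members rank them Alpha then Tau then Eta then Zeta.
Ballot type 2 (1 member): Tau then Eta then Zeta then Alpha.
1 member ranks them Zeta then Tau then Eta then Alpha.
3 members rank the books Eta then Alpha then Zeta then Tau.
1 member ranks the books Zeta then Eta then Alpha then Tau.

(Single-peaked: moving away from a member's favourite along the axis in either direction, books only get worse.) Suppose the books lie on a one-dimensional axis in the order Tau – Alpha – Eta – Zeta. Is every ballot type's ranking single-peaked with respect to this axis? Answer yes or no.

Axis positions: Tau=1, Alpha=2, Eta=3, Zeta=4.
Ballot type 1 (peak Alpha at position 2): ranking walks positions 2-1-3-4, expanding outward from the peak — single-peaked.
Ballot type 2: ranking walks positions 1-3-4-2; Eta is ranked above Alpha even though Alpha lies between Eta and the peak Tau on the axis — preferences dip and rise again. Not single-peaked.
Ballot type 3: ranking walks positions 4-1-3-2; Tau is ranked above Eta even though Eta lies between Tau and the peak Zeta on the axis — preferences dip and rise again. Not single-peaked.
Ballot type 4 (peak Eta at position 3): ranking walks positions 3-2-4-1, expanding outward from the peak — single-peaked.
Ballot type 5 (peak Zeta at position 4): ranking walks positions 4-3-2-1, expanding outward from the peak — single-peaked.
Ballot type 2 violates single-peakedness, so the profile is not single-peaked on this axis.

no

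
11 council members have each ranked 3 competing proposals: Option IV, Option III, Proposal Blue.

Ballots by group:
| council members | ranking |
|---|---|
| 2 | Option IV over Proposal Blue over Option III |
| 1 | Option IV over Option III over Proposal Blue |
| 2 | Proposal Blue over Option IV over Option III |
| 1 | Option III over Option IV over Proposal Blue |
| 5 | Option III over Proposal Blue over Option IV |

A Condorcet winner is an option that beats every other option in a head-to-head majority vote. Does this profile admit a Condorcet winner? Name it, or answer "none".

Option III

Pairwise majorities:
Option IV vs Option III: Option III, 6–5.
Option IV vs Proposal Blue: 2+1+1 = 4 for Option IV, 7 for Proposal Blue — Proposal Blue by 7–4.
Option III–Proposal Blue: Option III 7–4.
Option III beats each of Option IV, Proposal Blue — Option III is the Condorcet winner.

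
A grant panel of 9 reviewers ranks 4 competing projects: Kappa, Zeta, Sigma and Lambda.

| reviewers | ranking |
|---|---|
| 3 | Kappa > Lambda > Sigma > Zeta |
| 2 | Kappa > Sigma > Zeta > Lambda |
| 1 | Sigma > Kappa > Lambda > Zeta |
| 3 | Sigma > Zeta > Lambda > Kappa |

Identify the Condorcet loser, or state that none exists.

Pairwise majorities:
Kappa vs Zeta: Kappa is ranked higher on 3+2+1 = 6 ballots, Zeta on 3. Kappa wins 6–3.
Kappa vs Sigma: Kappa is ranked higher on 3+2 = 5 ballots, Sigma on 4. Kappa wins 5–4.
Kappa vs Lambda: Kappa wins 6–3.
Zeta vs Sigma: Zeta preferred on 0 ballots; Sigma wins 9–0.
Zeta vs Lambda: 5 to 4, Zeta.
Sigma vs Lambda: 6 to 3, Sigma.
Lambda loses to every other project — it is the Condorcet loser.

Lambda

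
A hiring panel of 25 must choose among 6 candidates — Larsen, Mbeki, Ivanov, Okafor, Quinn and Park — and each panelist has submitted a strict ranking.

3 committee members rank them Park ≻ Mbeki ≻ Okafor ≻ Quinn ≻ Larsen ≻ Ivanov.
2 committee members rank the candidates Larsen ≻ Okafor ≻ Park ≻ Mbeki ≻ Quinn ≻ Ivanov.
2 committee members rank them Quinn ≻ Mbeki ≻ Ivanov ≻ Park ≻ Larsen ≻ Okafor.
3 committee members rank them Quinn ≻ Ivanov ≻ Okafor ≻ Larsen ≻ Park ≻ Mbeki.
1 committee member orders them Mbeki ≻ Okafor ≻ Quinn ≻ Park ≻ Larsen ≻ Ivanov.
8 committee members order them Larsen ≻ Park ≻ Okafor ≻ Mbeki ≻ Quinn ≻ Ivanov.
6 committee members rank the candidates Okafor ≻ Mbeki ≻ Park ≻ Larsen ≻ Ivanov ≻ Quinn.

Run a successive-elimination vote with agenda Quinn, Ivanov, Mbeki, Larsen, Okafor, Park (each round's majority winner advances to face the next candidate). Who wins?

Park

Round 1: Quinn vs Ivanov — 19–6, Quinn advances.
Round 2: Quinn vs Mbeki — 5–20, Mbeki advances.
Round 3: Mbeki vs Larsen — 12–13, Larsen advances.
Round 4: Larsen vs Okafor — 12–13, Okafor advances.
Round 5: Okafor vs Park — 12–13, Park advances.
The agenda winner is Park.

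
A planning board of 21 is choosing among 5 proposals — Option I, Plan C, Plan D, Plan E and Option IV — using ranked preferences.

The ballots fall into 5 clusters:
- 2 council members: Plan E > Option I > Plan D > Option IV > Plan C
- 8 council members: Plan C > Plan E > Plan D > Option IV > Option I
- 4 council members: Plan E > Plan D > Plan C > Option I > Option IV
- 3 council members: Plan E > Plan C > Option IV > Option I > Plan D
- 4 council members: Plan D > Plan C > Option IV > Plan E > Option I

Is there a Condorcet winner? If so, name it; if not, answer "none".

Check each pair by majority over 21 ballots:
Option I vs Plan C: Option I is ranked higher on 2 ballots, Plan C on 19. Plan C wins 19–2.
Option I vs Plan D: Option I preferred on 2+3 = 5 ballots; Plan D wins 16–5.
Option I vs Plan E: Option I is ranked higher on 0 ballots, Plan E on 21. Plan E wins 21–0.
Option I vs Option IV: 2+4 = 6 for Option I, 15 for Option IV — Option IV by 15–6.
Plan C vs Plan D: 11 to 10, Plan C.
Plan C vs Plan E: Plan C preferred on 8+4 = 12 ballots; Plan C wins 12–9.
Plan C vs Option IV: Plan C is ranked higher on 8+4+3+4 = 19 ballots, Option IV on 2. Plan C wins 19–2.
Plan D vs Plan E: 4 to 17, Plan E.
Plan D vs Option IV: Plan D preferred on 2+8+4+4 = 18 ballots; Plan D wins 18–3.
Plan E vs Option IV: Plan E preferred on 2+8+4+3 = 17 ballots; Plan E wins 17–4.
Plan C defeats every rival head-to-head and is the Condorcet winner.

Plan C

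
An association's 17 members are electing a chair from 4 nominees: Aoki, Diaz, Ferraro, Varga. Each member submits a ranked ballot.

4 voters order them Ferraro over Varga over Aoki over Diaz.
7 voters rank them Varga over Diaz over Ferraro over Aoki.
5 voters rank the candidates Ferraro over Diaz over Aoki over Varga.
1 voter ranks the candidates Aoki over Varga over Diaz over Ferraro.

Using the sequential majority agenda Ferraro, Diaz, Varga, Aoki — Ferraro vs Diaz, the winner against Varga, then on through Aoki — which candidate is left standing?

Ferraro

Round 1: Ferraro vs Diaz — 9–8, Ferraro advances.
Round 2: Ferraro vs Varga — 9–8, Ferraro advances.
Round 3: Ferraro vs Aoki — 16–1, Ferraro advances.
The agenda winner is Ferraro.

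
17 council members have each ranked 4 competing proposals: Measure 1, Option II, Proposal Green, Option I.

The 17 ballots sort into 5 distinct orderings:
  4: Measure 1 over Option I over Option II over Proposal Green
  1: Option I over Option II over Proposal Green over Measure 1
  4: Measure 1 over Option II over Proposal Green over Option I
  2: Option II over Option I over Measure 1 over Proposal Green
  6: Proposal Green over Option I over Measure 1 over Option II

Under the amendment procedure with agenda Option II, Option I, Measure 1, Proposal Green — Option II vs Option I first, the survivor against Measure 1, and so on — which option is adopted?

Round 1: Option II vs Option I — 6–11, Option I advances.
Round 2: Option I vs Measure 1 — 9–8, Option I advances.
Round 3: Option I vs Proposal Green — 7–10, Proposal Green advances.
The agenda winner is Proposal Green.

Proposal Green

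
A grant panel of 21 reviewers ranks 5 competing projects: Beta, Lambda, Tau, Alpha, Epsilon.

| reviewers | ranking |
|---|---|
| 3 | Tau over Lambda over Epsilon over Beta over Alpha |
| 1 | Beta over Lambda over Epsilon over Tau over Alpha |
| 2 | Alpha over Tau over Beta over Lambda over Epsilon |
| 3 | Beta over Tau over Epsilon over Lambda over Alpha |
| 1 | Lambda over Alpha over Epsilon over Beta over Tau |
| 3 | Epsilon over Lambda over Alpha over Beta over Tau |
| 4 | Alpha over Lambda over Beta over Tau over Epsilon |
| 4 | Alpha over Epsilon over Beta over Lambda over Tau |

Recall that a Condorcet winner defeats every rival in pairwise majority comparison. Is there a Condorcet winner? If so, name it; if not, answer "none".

Pairwise majorities:
Beta vs Lambda: 1+2+3+4 = 10 for Beta, 11 for Lambda — Lambda by 11–10.
Beta vs Tau: Beta preferred on 1+3+1+3+4+4 = 16 ballots; Beta wins 16–5.
Beta vs Alpha: Alpha wins 14–7.
Beta vs Epsilon: Epsilon wins 11–10.
Lambda vs Tau: Lambda wins 13–8.
Lambda vs Alpha: 3+1+3+1+3 = 11 for Lambda, 10 for Alpha — Lambda by 11–10.
Lambda–Epsilon: Lambda 11–10.
Tau vs Alpha: Tau is ranked higher on 3+1+3 = 7 ballots, Alpha on 14. Alpha wins 14–7.
Tau–Epsilon: Tau 12–9.
Alpha–Epsilon: Alpha 11–10.
Lambda beats each of Beta, Tau, Alpha, Epsilon — Lambda is the Condorcet winner.

Lambda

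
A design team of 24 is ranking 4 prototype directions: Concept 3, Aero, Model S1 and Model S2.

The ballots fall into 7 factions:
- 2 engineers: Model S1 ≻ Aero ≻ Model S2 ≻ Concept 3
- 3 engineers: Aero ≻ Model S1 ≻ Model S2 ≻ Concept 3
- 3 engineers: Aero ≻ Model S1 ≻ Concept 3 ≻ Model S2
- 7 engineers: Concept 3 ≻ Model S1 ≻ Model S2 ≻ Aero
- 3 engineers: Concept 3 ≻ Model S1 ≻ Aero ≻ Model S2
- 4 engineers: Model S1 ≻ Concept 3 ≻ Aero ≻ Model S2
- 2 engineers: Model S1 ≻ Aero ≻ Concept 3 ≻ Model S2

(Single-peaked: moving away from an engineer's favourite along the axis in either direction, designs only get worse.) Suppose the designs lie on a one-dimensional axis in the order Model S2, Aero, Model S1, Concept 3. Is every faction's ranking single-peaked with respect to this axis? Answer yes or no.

Axis positions: Model S2=1, Aero=2, Model S1=3, Concept 3=4.
Faction 1 (peak Model S1 at position 3): ranking walks positions 3-2-1-4, expanding outward from the peak — single-peaked.
Faction 2 (peak Aero at position 2): ranking walks positions 2-3-1-4, expanding outward from the peak — single-peaked.
Faction 3 (peak Aero at position 2): ranking walks positions 2-3-4-1, expanding outward from the peak — single-peaked.
Faction 4: ranking walks positions 4-3-1-2; Model S2 is ranked above Aero even though Aero lies between Model S2 and the peak Concept 3 on the axis — preferences dip and rise again. Not single-peaked.
Faction 5 (peak Concept 3 at position 4): ranking walks positions 4-3-2-1, expanding outward from the peak — single-peaked.
Faction 6 (peak Model S1 at position 3): ranking walks positions 3-4-2-1, expanding outward from the peak — single-peaked.
Faction 7 (peak Model S1 at position 3): ranking walks positions 3-2-4-1, expanding outward from the peak — single-peaked.
Faction 4 violates single-peakedness, so the profile is not single-peaked on this axis.

no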